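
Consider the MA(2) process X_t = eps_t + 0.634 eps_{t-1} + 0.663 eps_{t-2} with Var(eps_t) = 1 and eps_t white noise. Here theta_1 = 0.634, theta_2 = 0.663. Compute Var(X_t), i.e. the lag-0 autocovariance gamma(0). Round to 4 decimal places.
\gamma(0) = 1.8415

For an MA(q) process X_t = eps_t + sum_i theta_i eps_{t-i} with
Var(eps_t) = sigma^2, the variance is
  gamma(0) = sigma^2 * (1 + sum_i theta_i^2).
  sum_i theta_i^2 = (0.634)^2 + (0.663)^2 = 0.401956 + 0.439569 = 0.841525.
  gamma(0) = 1 * (1 + 0.841525) = 1 * 1.841525 = 1.841525, which rounds to 1.8415.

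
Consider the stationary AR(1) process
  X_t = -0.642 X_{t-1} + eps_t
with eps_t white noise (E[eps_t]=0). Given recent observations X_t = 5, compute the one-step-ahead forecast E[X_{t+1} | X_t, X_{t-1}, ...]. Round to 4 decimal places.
E[X_{t+1} \mid \mathcal F_t] = -3.2100

For an AR(p) model X_t = c + sum_i phi_i X_{t-i} + eps_t, the
one-step-ahead conditional mean is
  E[X_{t+1} | X_t, ...] = c + sum_i phi_i X_{t+1-i}.
Substitute known values:
  E[X_{t+1} | ...] = (-0.642) * (5)
                   = -3.2100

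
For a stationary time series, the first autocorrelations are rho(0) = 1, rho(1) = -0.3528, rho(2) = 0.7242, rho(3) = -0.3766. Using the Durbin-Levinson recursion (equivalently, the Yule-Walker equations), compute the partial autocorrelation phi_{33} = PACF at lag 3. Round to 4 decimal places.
\phi_{33} = -0.1172

The PACF at lag k is phi_{kk}, the last component of the solution
to the Yule-Walker system G_k phi = r_k where
  (G_k)_{ij} = rho(|i - j|), (r_k)_i = rho(i), i,j = 1..k.
Equivalently, Durbin-Levinson gives phi_{kk} iteratively:
  phi_{11} = rho(1)
  phi_{kk} = [rho(k) - sum_{j=1..k-1} phi_{k-1,j} rho(k-j)]
            / [1 - sum_{j=1..k-1} phi_{k-1,j} rho(j)],
  phi_{k,j} = phi_{k-1,j} - phi_{kk} phi_{k-1,k-j},  j = 1..k-1.
Step k = 1:
  phi_11 = rho(1) = -0.3528.
Step k = 2:
  phi_22 = [rho(2) - phi_11 rho(1)] / [1 - phi_11 rho(1)] = [0.7242 - (-0.3528)(-0.3528)] / [1 - (-0.3528)(-0.3528)]
         = 0.59973216 / 0.87553216 = 0.684992.
  Update: phi_21 = phi_11 - phi_22 phi_11 = -0.3528 - (0.684992)(-0.3528) = -0.111135.
Step k = 3:
  phi_33 = [rho(3) - phi_21 rho(2) - phi_22 rho(1)] / [1 - phi_21 rho(1) - phi_22 rho(2)]
    numerator   = -0.3766 - (-0.111135)(0.7242) - (0.684992)(-0.3528) = -0.05445102
    denominator = 1 - (-0.111135)(-0.3528) - (0.684992)(0.7242) = 0.46472068
  phi_33 = -0.05445102 / 0.46472068 = -0.1172.
Therefore phi_{33} = -0.1172.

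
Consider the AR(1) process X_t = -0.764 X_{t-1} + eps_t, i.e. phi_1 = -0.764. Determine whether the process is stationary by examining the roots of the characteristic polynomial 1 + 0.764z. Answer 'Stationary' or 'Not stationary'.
\text{Stationary}

The AR(p) characteristic polynomial is P(z) = 1 + 0.764z.
Stationarity requires all roots to lie outside the unit circle, i.e. |z| > 1 for every root.
This is linear in z: 1 + (0.764) z = 0  =>  z = -1/(0.764) = -1.308901,  |z| = 1.308901.
Moduli of all roots: 1.3089.
All moduli strictly greater than 1? Yes.
Verdict: Stationary.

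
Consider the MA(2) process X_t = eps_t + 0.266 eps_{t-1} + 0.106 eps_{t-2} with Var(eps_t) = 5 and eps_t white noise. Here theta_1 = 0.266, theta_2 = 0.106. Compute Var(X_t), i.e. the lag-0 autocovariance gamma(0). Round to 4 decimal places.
\gamma(0) = 5.4100

For an MA(q) process X_t = eps_t + sum_i theta_i eps_{t-i} with
Var(eps_t) = sigma^2, the variance is
  gamma(0) = sigma^2 * (1 + sum_i theta_i^2).
  sum_i theta_i^2 = (0.266)^2 + (0.106)^2 = 0.070756 + 0.011236 = 0.081992.
  gamma(0) = 5 * (1 + 0.081992) = 5 * 1.081992 = 5.40996, which rounds to 5.4100.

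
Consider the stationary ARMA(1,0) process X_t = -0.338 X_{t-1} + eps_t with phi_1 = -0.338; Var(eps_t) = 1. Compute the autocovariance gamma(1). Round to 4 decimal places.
\gamma(1) = -0.3816

Multiply the model equation by X_{t-k} and take expectations. With theta_0 = psi_0 = 1 and psi_j the MA(infinity) weights, this gives
  gamma(k) - sum_i phi_i gamma(k-i) = c_k,
  c_k = sigma^2 * sum_{j=k..q} theta_j psi_{j-k}   (c_k = 0 for k > q),
using gamma(-m) = gamma(m).
Pure AR (q = 0): c_0 = sigma^2 = 1, c_k = 0 for k >= 1.
Equations for k = 0 and k = 1 (AR order 1):
  gamma(0) = phi_1 gamma(1) + c_0
  gamma(1) = phi_1 gamma(0) + c_1
Substituting the second into the first: gamma(0) (1 - phi_1^2) = c_0 + phi_1 c_1, so
  gamma(0) = c_0 / (1 - phi_1^2) = 1 / (1 - (-0.338)^2) = 1 / 0.885756 = 1.128979.
  gamma(1) = phi_1 gamma(0) = (-0.338)(1.128979) = -0.381595.
Therefore gamma(1) = -0.3816 (to 4 decimal places).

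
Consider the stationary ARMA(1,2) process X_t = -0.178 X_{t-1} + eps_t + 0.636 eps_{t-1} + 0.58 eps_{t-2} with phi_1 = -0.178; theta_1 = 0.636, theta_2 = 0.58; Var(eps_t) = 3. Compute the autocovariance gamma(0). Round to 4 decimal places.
\gamma(0) = 4.3991

Multiply the model equation by X_{t-k} and take expectations. With theta_0 = psi_0 = 1 and psi_j the MA(infinity) weights, this gives
  gamma(k) - sum_i phi_i gamma(k-i) = c_k,
  c_k = sigma^2 * sum_{j=k..q} theta_j psi_{j-k}   (c_k = 0 for k > q),
using gamma(-m) = gamma(m).
psi-weights needed (psi_j = theta_j + sum_i phi_i psi_{j-i}):
  psi_1 = theta_1 + phi_1 = 0.636 + (-0.178) = 0.458
  psi_2 = theta_2 + phi_1 psi_1 = 0.58 + (-0.178)(0.458) = 0.498476
Right-hand sides:
  c_0 = sigma^2 (1 + theta_1 psi_1 + theta_2 psi_2) = 3 * (1 + (0.636)(0.458) + (0.58)(0.498476)) = 3 * 1.580404 = 4.741212
  c_1 = sigma^2 (theta_1 + theta_2 psi_1) = 3 * (0.636 + (0.58)(0.458)) = 2.70492
  c_2 = sigma^2 theta_2 = 3 * (0.58) = 1.74
Equations for k = 0 and k = 1 (AR order 1):
  gamma(0) = phi_1 gamma(1) + c_0
  gamma(1) = phi_1 gamma(0) + c_1
Substituting the second into the first: gamma(0) (1 - phi_1^2) = c_0 + phi_1 c_1, so
  gamma(0) = (c_0 + phi_1 c_1) / (1 - phi_1^2) = (4.741212 + (-0.178)(2.70492)) / (1 - (-0.178)^2) = 4.259736 / 0.968316 = 4.399118.
Therefore gamma(0) = 4.3991 (to 4 decimal places).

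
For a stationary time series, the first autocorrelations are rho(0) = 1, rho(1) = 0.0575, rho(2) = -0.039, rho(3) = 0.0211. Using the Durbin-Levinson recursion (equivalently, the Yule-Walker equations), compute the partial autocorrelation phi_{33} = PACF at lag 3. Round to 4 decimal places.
\phi_{33} = 0.0260

The PACF at lag k is phi_{kk}, the last component of the solution
to the Yule-Walker system G_k phi = r_k where
  (G_k)_{ij} = rho(|i - j|), (r_k)_i = rho(i), i,j = 1..k.
Equivalently, Durbin-Levinson gives phi_{kk} iteratively:
  phi_{11} = rho(1)
  phi_{kk} = [rho(k) - sum_{j=1..k-1} phi_{k-1,j} rho(k-j)]
            / [1 - sum_{j=1..k-1} phi_{k-1,j} rho(j)],
  phi_{k,j} = phi_{k-1,j} - phi_{kk} phi_{k-1,k-j},  j = 1..k-1.
Step k = 1:
  phi_11 = rho(1) = 0.0575.
Step k = 2:
  phi_22 = [rho(2) - phi_11 rho(1)] / [1 - phi_11 rho(1)] = [-0.039 - (0.0575)(0.0575)] / [1 - (0.0575)(0.0575)]
         = -0.04230625 / 0.99669375 = -0.042447.
  Update: phi_21 = phi_11 - phi_22 phi_11 = 0.0575 - (-0.042447)(0.0575) = 0.059941.
Step k = 3:
  phi_33 = [rho(3) - phi_21 rho(2) - phi_22 rho(1)] / [1 - phi_21 rho(1) - phi_22 rho(2)]
    numerator   = 0.0211 - (0.059941)(-0.039) - (-0.042447)(0.0575) = 0.02587837
    denominator = 1 - (0.059941)(0.0575) - (-0.042447)(-0.039) = 0.99489799
  phi_33 = 0.02587837 / 0.99489799 = 0.026.
Therefore phi_{33} = 0.0260.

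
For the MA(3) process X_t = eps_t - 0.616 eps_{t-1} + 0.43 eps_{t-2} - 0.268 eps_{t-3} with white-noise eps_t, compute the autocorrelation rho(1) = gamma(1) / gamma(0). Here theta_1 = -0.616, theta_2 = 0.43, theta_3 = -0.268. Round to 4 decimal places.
\rho(1) = -0.6088

For an MA(q) process with theta_0 = 1, the autocovariance is
  gamma(k) = sigma^2 * sum_{i=0..q-k} theta_i * theta_{i+k},
and rho(k) = gamma(k) / gamma(0). Sigma^2 cancels.
  numerator   = (1)*(-0.616) + (-0.616)*(0.43) + (0.43)*(-0.268) = -0.99612.
  denominator = (1)^2 + (-0.616)^2 + (0.43)^2 + (-0.268)^2 = 1.63618.
  rho(1) = -0.99612 / 1.63618 = -0.6088.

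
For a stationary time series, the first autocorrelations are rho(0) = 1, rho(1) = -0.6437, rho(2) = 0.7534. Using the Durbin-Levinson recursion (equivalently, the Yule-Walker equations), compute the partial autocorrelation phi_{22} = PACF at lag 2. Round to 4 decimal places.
\phi_{22} = 0.5789

The PACF at lag k is phi_{kk}, the last component of the solution
to the Yule-Walker system G_k phi = r_k where
  (G_k)_{ij} = rho(|i - j|), (r_k)_i = rho(i), i,j = 1..k.
Equivalently, Durbin-Levinson gives phi_{kk} iteratively:
  phi_{11} = rho(1)
  phi_{kk} = [rho(k) - sum_{j=1..k-1} phi_{k-1,j} rho(k-j)]
            / [1 - sum_{j=1..k-1} phi_{k-1,j} rho(j)],
  phi_{k,j} = phi_{k-1,j} - phi_{kk} phi_{k-1,k-j},  j = 1..k-1.
Step k = 1:
  phi_11 = rho(1) = -0.6437.
Step k = 2:
  phi_22 = [rho(2) - phi_11 rho(1)] / [1 - phi_11 rho(1)] = [0.7534 - (-0.6437)(-0.6437)] / [1 - (-0.6437)(-0.6437)]
         = 0.33905031 / 0.58565031 = 0.5789.
Therefore phi_{22} = 0.5789.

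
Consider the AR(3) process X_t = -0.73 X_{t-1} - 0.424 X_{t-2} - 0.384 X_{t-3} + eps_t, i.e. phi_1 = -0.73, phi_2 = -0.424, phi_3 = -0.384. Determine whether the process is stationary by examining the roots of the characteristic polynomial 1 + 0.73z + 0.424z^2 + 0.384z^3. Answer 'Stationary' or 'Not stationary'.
\text{Stationary}

The AR(p) characteristic polynomial is P(z) = 1 + 0.73z + 0.424z^2 + 0.384z^3.
Stationarity requires all roots to lie outside the unit circle, i.e. |z| > 1 for every root.
Degree 3: look for a simple real root z0 first, then factor out (1 - z/z0) and solve the remaining quadratic.
Testing z0 = -1.25: P(-1.25) = 1 + (0.73)(-1.25) + (0.424)(-1.25)^2 + (0.384)(-1.25)^3
  = 1 + (-0.9125) + (0.6625) + (-0.75) = 0.  So z_0 = -1.25 is a root, |z_0| = 1.25.
Divide out the factor (1 + 0.8 z) = (1 - z/z0) (since 1/z0 = -0.8):
  P(z) = (1 + 0.8 z)(1 + (-0.07) z + (0.48) z^2)
  [check: z-coef -0.07 - (-0.8) = 0.73; z^2-coef 0.48 - (-0.8)(-0.07) = 0.424; z^3-coef -(-0.8)(0.48) = 0.384.]
Remaining roots from the quadratic factor 1 + (-0.07) z + (0.48) z^2:
  Set 1 + (-0.07) z + (0.48) z^2 = 0, i.e. a z^2 + b z + c = 0 with a = 0.48, b = -0.07, c = 1.
  Discriminant D = b^2 - 4ac = (-0.07)^2 - 4*(0.48)*1 = 0.0049 - (1.92) = -1.9151.
  D < 0, so the roots are the complex-conjugate pair z = (-b +/- i sqrt(-D)) / (2a) = 0.0729 +/- 1.4415i.
  For a conjugate pair |z|^2 = z * conj(z) = (product of roots) = c/a = 1/(0.48) = 2.083333, so |z| = sqrt(2.083333) = 1.4434 for both roots.
Moduli of all roots: 1.2500, 1.4434, 1.4434.
All moduli strictly greater than 1? Yes.
Verdict: Stationary.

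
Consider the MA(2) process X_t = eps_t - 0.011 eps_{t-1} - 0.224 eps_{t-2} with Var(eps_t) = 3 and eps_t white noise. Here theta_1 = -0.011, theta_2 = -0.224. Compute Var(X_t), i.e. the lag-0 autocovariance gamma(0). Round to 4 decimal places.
\gamma(0) = 3.1509

For an MA(q) process X_t = eps_t + sum_i theta_i eps_{t-i} with
Var(eps_t) = sigma^2, the variance is
  gamma(0) = sigma^2 * (1 + sum_i theta_i^2).
  sum_i theta_i^2 = (-0.011)^2 + (-0.224)^2 = 0.000121 + 0.050176 = 0.050297.
  gamma(0) = 3 * (1 + 0.050297) = 3 * 1.050297 = 3.150891, which rounds to 3.1509.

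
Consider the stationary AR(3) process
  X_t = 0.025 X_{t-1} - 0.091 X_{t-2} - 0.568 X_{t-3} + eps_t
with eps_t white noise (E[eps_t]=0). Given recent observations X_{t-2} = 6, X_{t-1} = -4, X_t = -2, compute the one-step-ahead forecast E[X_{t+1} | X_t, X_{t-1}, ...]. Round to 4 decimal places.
E[X_{t+1} \mid \mathcal F_t] = -3.0940

For an AR(p) model X_t = c + sum_i phi_i X_{t-i} + eps_t, the
one-step-ahead conditional mean is
  E[X_{t+1} | X_t, ...] = c + sum_i phi_i X_{t+1-i}.
Substitute known values:
  E[X_{t+1} | ...] = (0.025) * (-2) + (-0.091) * (-4) + (-0.568) * (6)
                   = -3.0940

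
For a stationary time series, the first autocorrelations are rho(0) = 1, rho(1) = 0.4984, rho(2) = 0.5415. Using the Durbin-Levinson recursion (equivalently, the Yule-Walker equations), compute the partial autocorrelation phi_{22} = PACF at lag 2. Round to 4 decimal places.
\phi_{22} = 0.3900

The PACF at lag k is phi_{kk}, the last component of the solution
to the Yule-Walker system G_k phi = r_k where
  (G_k)_{ij} = rho(|i - j|), (r_k)_i = rho(i), i,j = 1..k.
Equivalently, Durbin-Levinson gives phi_{kk} iteratively:
  phi_{11} = rho(1)
  phi_{kk} = [rho(k) - sum_{j=1..k-1} phi_{k-1,j} rho(k-j)]
            / [1 - sum_{j=1..k-1} phi_{k-1,j} rho(j)],
  phi_{k,j} = phi_{k-1,j} - phi_{kk} phi_{k-1,k-j},  j = 1..k-1.
Step k = 1:
  phi_11 = rho(1) = 0.4984.
Step k = 2:
  phi_22 = [rho(2) - phi_11 rho(1)] / [1 - phi_11 rho(1)] = [0.5415 - (0.4984)(0.4984)] / [1 - (0.4984)(0.4984)]
         = 0.29309744 / 0.75159744 = 0.39.
Therefore phi_{22} = 0.3900.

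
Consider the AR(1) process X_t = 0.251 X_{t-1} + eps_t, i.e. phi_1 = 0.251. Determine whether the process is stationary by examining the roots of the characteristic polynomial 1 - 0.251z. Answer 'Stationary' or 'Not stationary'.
\text{Stationary}

The AR(p) characteristic polynomial is P(z) = 1 - 0.251z.
Stationarity requires all roots to lie outside the unit circle, i.e. |z| > 1 for every root.
This is linear in z: 1 + (-0.251) z = 0  =>  z = -1/(-0.251) = 3.984064,  |z| = 3.984064.
Moduli of all roots: 3.9841.
All moduli strictly greater than 1? Yes.
Verdict: Stationary.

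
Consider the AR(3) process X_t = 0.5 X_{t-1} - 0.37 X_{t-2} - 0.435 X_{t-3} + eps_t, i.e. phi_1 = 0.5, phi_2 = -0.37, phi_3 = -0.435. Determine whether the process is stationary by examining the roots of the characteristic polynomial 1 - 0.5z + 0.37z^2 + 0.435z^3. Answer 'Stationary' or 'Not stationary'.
\text{Stationary}

The AR(p) characteristic polynomial is P(z) = 1 - 0.5z + 0.37z^2 + 0.435z^3.
Stationarity requires all roots to lie outside the unit circle, i.e. |z| > 1 for every root.
Degree 3: look for a simple real root z0 first, then factor out (1 - z/z0) and solve the remaining quadratic.
Testing z0 = -2: P(-2) = 1 + (-0.5)(-2) + (0.37)(-2)^2 + (0.435)(-2)^3
  = 1 + (1) + (1.48) + (-3.48) = 0.  So z_0 = -2 is a root, |z_0| = 2.
Divide out the factor (1 + 0.5 z) = (1 - z/z0) (since 1/z0 = -0.5):
  P(z) = (1 + 0.5 z)(1 + (-1) z + (0.87) z^2)
  [check: z-coef -1 - (-0.5) = -0.5; z^2-coef 0.87 - (-0.5)(-1) = 0.37; z^3-coef -(-0.5)(0.87) = 0.435.]
Remaining roots from the quadratic factor 1 + (-1) z + (0.87) z^2:
  Set 1 + (-1) z + (0.87) z^2 = 0, i.e. a z^2 + b z + c = 0 with a = 0.87, b = -1, c = 1.
  Discriminant D = b^2 - 4ac = (-1)^2 - 4*(0.87)*1 = 1 - (3.48) = -2.48.
  D < 0, so the roots are the complex-conjugate pair z = (-b +/- i sqrt(-D)) / (2a) = 0.5747 +/- 0.9051i.
  For a conjugate pair |z|^2 = z * conj(z) = (product of roots) = c/a = 1/(0.87) = 1.149425, so |z| = sqrt(1.149425) = 1.0721 for both roots.
Moduli of all roots: 2.0000, 1.0721, 1.0721.
All moduli strictly greater than 1? Yes.
Verdict: Stationary.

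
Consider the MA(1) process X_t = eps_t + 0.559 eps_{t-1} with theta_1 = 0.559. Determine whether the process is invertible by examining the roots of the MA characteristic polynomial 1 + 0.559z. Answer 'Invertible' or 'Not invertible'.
\text{Invertible}

The MA(q) characteristic polynomial is P(z) = 1 + 0.559z.
Invertibility requires all roots to lie outside the unit circle, i.e. |z| > 1 for every root.
This is linear in z: 1 + (0.559) z = 0  =>  z = -1/(0.559) = -1.788909,  |z| = 1.788909.
Moduli of all roots: 1.7889.
All moduli strictly greater than 1? Yes.
Verdict: Invertible.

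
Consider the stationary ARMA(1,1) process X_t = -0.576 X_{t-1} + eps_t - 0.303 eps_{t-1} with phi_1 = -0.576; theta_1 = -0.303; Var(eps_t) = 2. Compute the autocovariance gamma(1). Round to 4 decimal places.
\gamma(1) = -3.0900

Multiply the model equation by X_{t-k} and take expectations. With theta_0 = psi_0 = 1 and psi_j the MA(infinity) weights, this gives
  gamma(k) - sum_i phi_i gamma(k-i) = c_k,
  c_k = sigma^2 * sum_{j=k..q} theta_j psi_{j-k}   (c_k = 0 for k > q),
using gamma(-m) = gamma(m).
psi-weights needed (psi_j = theta_j + sum_i phi_i psi_{j-i}):
  psi_1 = theta_1 + phi_1 = -0.303 + (-0.576) = -0.879
Right-hand sides:
  c_0 = sigma^2 (1 + theta_1 psi_1) = 2 * (1 + (-0.303)(-0.879)) = 2 * 1.266337 = 2.532674
  c_1 = sigma^2 theta_1 = 2 * (-0.303) = -0.606
  c_2 = 0
Equations for k = 0 and k = 1 (AR order 1):
  gamma(0) = phi_1 gamma(1) + c_0
  gamma(1) = phi_1 gamma(0) + c_1
Substituting the second into the first: gamma(0) (1 - phi_1^2) = c_0 + phi_1 c_1, so
  gamma(0) = (c_0 + phi_1 c_1) / (1 - phi_1^2) = (2.532674 + (-0.576)(-0.606)) / (1 - (-0.576)^2) = 2.88173 / 0.668224 = 4.312521.
  gamma(1) = phi_1 gamma(0) + c_1 = (-0.576)(4.312521) + (-0.606) = -3.090012.
Therefore gamma(1) = -3.0900 (to 4 decimal places).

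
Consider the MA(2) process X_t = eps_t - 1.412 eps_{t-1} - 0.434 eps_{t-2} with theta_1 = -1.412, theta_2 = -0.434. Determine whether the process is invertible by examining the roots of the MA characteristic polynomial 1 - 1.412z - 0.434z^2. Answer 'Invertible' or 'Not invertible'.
\text{Not invertible}

The MA(q) characteristic polynomial is P(z) = 1 - 1.412z - 0.434z^2.
Invertibility requires all roots to lie outside the unit circle, i.e. |z| > 1 for every root.
Set 1 + (-1.412) z + (-0.434) z^2 = 0, i.e. a z^2 + b z + c = 0 with a = -0.434, b = -1.412, c = 1.
Discriminant D = b^2 - 4ac = (-1.412)^2 - 4*(-0.434)*1 = 1.993744 - (-1.736) = 3.729744.
D >= 0, so the roots are real: z = (-b +/- sqrt(D)) / (2a) = (1.412 +/- 1.931255) / (-0.868).
  z_1 = (1.412 + 1.931255) / (-0.868) = -3.8517,   |z_1| = 3.8517.
  z_2 = (1.412 - 1.931255) / (-0.868) = 0.5982,   |z_2| = 0.5982.
Moduli of all roots: 3.8517, 0.5982.
All moduli strictly greater than 1? No.
Verdict: Not invertible.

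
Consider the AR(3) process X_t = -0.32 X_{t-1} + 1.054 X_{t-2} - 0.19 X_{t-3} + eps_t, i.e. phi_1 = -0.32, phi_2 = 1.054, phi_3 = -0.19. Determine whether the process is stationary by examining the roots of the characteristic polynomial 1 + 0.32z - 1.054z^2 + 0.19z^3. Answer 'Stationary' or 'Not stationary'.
\text{Not stationary}

The AR(p) characteristic polynomial is P(z) = 1 + 0.32z - 1.054z^2 + 0.19z^3.
Stationarity requires all roots to lie outside the unit circle, i.e. |z| > 1 for every root.
Degree 3: look for a simple real root z0 first, then factor out (1 - z/z0) and solve the remaining quadratic.
Testing z0 = 5: P(5) = 1 + (0.32)(5) + (-1.054)(5)^2 + (0.19)(5)^3
  = 1 + (1.6) + (-26.35) + (23.75) = 0.  So z_0 = 5 is a root, |z_0| = 5.
Divide out the factor (1 - 0.2 z) = (1 - z/z0) (since 1/z0 = 0.2):
  P(z) = (1 - 0.2 z)(1 + (0.52) z + (-0.95) z^2)
  [check: z-coef 0.52 - (0.2) = 0.32; z^2-coef -0.95 - (0.2)(0.52) = -1.054; z^3-coef -(0.2)(-0.95) = 0.19.]
Remaining roots from the quadratic factor 1 + (0.52) z + (-0.95) z^2:
  Set 1 + (0.52) z + (-0.95) z^2 = 0, i.e. a z^2 + b z + c = 0 with a = -0.95, b = 0.52, c = 1.
  Discriminant D = b^2 - 4ac = (0.52)^2 - 4*(-0.95)*1 = 0.2704 - (-3.8) = 4.0704.
  D >= 0, so the roots are real: z = (-b +/- sqrt(D)) / (2a) = (-0.52 +/- 2.017523) / (-1.9).
    z_1 = (-0.52 + 2.017523) / (-1.9) = -0.7882,   |z_1| = 0.7882.
    z_2 = (-0.52 - 2.017523) / (-1.9) = 1.3355,   |z_2| = 1.3355.
Moduli of all roots: 5.0000, 0.7882, 1.3355.
All moduli strictly greater than 1? No.
Verdict: Not stationary.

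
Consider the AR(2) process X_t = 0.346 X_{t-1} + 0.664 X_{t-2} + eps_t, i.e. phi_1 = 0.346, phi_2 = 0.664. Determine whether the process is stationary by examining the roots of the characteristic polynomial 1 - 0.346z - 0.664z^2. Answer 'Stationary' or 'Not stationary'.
\text{Not stationary}

The AR(p) characteristic polynomial is P(z) = 1 - 0.346z - 0.664z^2.
Stationarity requires all roots to lie outside the unit circle, i.e. |z| > 1 for every root.
Set 1 + (-0.346) z + (-0.664) z^2 = 0, i.e. a z^2 + b z + c = 0 with a = -0.664, b = -0.346, c = 1.
Discriminant D = b^2 - 4ac = (-0.346)^2 - 4*(-0.664)*1 = 0.119716 - (-2.656) = 2.775716.
D >= 0, so the roots are real: z = (-b +/- sqrt(D)) / (2a) = (0.346 +/- 1.666048) / (-1.328).
  z_1 = (0.346 + 1.666048) / (-1.328) = -1.5151,   |z_1| = 1.5151.
  z_2 = (0.346 - 1.666048) / (-1.328) = 0.994,   |z_2| = 0.994.
Moduli of all roots: 1.5151, 0.9940.
All moduli strictly greater than 1? No.
Verdict: Not stationary.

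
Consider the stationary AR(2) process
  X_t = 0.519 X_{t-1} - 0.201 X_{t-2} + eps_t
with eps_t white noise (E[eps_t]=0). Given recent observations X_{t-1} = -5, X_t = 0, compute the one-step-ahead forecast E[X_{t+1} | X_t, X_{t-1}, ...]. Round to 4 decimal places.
E[X_{t+1} \mid \mathcal F_t] = 1.0050

For an AR(p) model X_t = c + sum_i phi_i X_{t-i} + eps_t, the
one-step-ahead conditional mean is
  E[X_{t+1} | X_t, ...] = c + sum_i phi_i X_{t+1-i}.
Substitute known values:
  E[X_{t+1} | ...] = (0.519) * (0) + (-0.201) * (-5)
                   = 1.0050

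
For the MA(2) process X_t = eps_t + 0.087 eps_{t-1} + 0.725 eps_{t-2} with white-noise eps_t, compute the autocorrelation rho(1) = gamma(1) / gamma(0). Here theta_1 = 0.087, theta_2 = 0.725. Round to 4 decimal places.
\rho(1) = 0.0979

For an MA(q) process with theta_0 = 1, the autocovariance is
  gamma(k) = sigma^2 * sum_{i=0..q-k} theta_i * theta_{i+k},
and rho(k) = gamma(k) / gamma(0). Sigma^2 cancels.
  numerator   = (1)*(0.087) + (0.087)*(0.725) = 0.150075.
  denominator = (1)^2 + (0.087)^2 + (0.725)^2 = 1.533194.
  rho(1) = 0.150075 / 1.533194 = 0.0979.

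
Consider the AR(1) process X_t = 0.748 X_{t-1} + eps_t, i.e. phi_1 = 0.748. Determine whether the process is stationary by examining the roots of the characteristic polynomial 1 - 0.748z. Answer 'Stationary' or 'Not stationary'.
\text{Stationary}

The AR(p) characteristic polynomial is P(z) = 1 - 0.748z.
Stationarity requires all roots to lie outside the unit circle, i.e. |z| > 1 for every root.
This is linear in z: 1 + (-0.748) z = 0  =>  z = -1/(-0.748) = 1.336898,  |z| = 1.336898.
Moduli of all roots: 1.3369.
All moduli strictly greater than 1? Yes.
Verdict: Stationary.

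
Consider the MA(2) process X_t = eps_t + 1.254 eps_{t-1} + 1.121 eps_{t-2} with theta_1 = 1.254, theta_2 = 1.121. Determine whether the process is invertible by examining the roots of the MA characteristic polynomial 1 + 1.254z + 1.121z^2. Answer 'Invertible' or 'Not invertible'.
\text{Not invertible}

The MA(q) characteristic polynomial is P(z) = 1 + 1.254z + 1.121z^2.
Invertibility requires all roots to lie outside the unit circle, i.e. |z| > 1 for every root.
Set 1 + (1.254) z + (1.121) z^2 = 0, i.e. a z^2 + b z + c = 0 with a = 1.121, b = 1.254, c = 1.
Discriminant D = b^2 - 4ac = (1.254)^2 - 4*(1.121)*1 = 1.572516 - (4.484) = -2.911484.
D < 0, so the roots are the complex-conjugate pair z = (-b +/- i sqrt(-D)) / (2a) = -0.5593 +/- 0.7611i.
For a conjugate pair |z|^2 = z * conj(z) = (product of roots) = c/a = 1/(1.121) = 0.892061, so |z| = sqrt(0.892061) = 0.9445 for both roots.
Moduli of all roots: 0.9445, 0.9445.
All moduli strictly greater than 1? No.
Verdict: Not invertible.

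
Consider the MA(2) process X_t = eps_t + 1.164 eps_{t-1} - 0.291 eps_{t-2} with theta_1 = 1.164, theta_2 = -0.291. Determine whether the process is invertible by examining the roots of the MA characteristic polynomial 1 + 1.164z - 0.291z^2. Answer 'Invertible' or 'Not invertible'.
\text{Not invertible}

The MA(q) characteristic polynomial is P(z) = 1 + 1.164z - 0.291z^2.
Invertibility requires all roots to lie outside the unit circle, i.e. |z| > 1 for every root.
Set 1 + (1.164) z + (-0.291) z^2 = 0, i.e. a z^2 + b z + c = 0 with a = -0.291, b = 1.164, c = 1.
Discriminant D = b^2 - 4ac = (1.164)^2 - 4*(-0.291)*1 = 1.354896 - (-1.164) = 2.518896.
D >= 0, so the roots are real: z = (-b +/- sqrt(D)) / (2a) = (-1.164 +/- 1.587103) / (-0.582).
  z_1 = (-1.164 + 1.587103) / (-0.582) = -0.727,   |z_1| = 0.727.
  z_2 = (-1.164 - 1.587103) / (-0.582) = 4.727,   |z_2| = 4.727.
Moduli of all roots: 0.7270, 4.7270.
All moduli strictly greater than 1? No.
Verdict: Not invertible.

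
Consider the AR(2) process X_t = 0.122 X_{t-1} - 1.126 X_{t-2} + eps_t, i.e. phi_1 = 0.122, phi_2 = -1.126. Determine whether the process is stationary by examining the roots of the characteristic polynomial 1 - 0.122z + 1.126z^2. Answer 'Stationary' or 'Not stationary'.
\text{Not stationary}

The AR(p) characteristic polynomial is P(z) = 1 - 0.122z + 1.126z^2.
Stationarity requires all roots to lie outside the unit circle, i.e. |z| > 1 for every root.
Set 1 + (-0.122) z + (1.126) z^2 = 0, i.e. a z^2 + b z + c = 0 with a = 1.126, b = -0.122, c = 1.
Discriminant D = b^2 - 4ac = (-0.122)^2 - 4*(1.126)*1 = 0.014884 - (4.504) = -4.489116.
D < 0, so the roots are the complex-conjugate pair z = (-b +/- i sqrt(-D)) / (2a) = 0.0542 +/- 0.9408i.
For a conjugate pair |z|^2 = z * conj(z) = (product of roots) = c/a = 1/(1.126) = 0.888099, so |z| = sqrt(0.888099) = 0.9424 for both roots.
Moduli of all roots: 0.9424, 0.9424.
All moduli strictly greater than 1? No.
Verdict: Not stationary.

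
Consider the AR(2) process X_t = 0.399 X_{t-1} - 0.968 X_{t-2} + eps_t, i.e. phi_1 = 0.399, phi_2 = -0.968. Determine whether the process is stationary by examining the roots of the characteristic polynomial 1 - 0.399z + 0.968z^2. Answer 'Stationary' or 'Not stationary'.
\text{Stationary}

The AR(p) characteristic polynomial is P(z) = 1 - 0.399z + 0.968z^2.
Stationarity requires all roots to lie outside the unit circle, i.e. |z| > 1 for every root.
Set 1 + (-0.399) z + (0.968) z^2 = 0, i.e. a z^2 + b z + c = 0 with a = 0.968, b = -0.399, c = 1.
Discriminant D = b^2 - 4ac = (-0.399)^2 - 4*(0.968)*1 = 0.159201 - (3.872) = -3.712799.
D < 0, so the roots are the complex-conjugate pair z = (-b +/- i sqrt(-D)) / (2a) = 0.2061 +/- 0.9953i.
For a conjugate pair |z|^2 = z * conj(z) = (product of roots) = c/a = 1/(0.968) = 1.033058, so |z| = sqrt(1.033058) = 1.0164 for both roots.
Moduli of all roots: 1.0164, 1.0164.
All moduli strictly greater than 1? Yes.
Verdict: Stationary.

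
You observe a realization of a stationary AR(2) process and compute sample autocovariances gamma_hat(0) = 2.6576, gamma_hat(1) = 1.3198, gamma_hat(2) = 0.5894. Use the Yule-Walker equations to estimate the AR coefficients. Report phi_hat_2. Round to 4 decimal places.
\hat\phi_{2} = -0.0330

The Yule-Walker equations for an AR(p) process read, in matrix form,
  Gamma_p phi = r_p,   with   (Gamma_p)_{ij} = gamma(|i - j|),
                       (r_p)_i = gamma(i),   i,j = 1..p.
Substitute the sample gammas (Toeplitz matrix and right-hand side of size 2):
  Gamma_p = [[2.6576, 1.3198], [1.3198, 2.6576]]
  r_p     = [1.3198, 0.5894]
Written out:
  2.6576 phi_1 + 1.3198 phi_2 = 1.3198
  1.3198 phi_1 + 2.6576 phi_2 = 0.5894
Solve by Cramer's rule:
  det = gamma(0)^2 - gamma(1)^2 = (2.6576)^2 - (1.3198)^2 = 7.06283776 - 1.74187204 = 5.32096572
  phi_hat_1 = [gamma(1) gamma(0) - gamma(1) gamma(2)] / det = [(1.3198)(2.6576) - (1.3198)(0.5894)] / 5.32096572 = 2.72961036 / 5.32096572 = 0.513
  phi_hat_2 = [gamma(0) gamma(2) - gamma(1)^2] / det = [(2.6576)(0.5894) - (1.3198)^2] / 5.32096572 = -0.1754826 / 5.32096572 = -0.033
So phi_hat = [0.5130, -0.0330].
Therefore phi_hat_2 = -0.0330.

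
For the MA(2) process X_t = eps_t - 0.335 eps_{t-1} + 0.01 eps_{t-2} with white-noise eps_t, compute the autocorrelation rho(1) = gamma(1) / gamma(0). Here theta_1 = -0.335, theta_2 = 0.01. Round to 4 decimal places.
\rho(1) = -0.3042

For an MA(q) process with theta_0 = 1, the autocovariance is
  gamma(k) = sigma^2 * sum_{i=0..q-k} theta_i * theta_{i+k},
and rho(k) = gamma(k) / gamma(0). Sigma^2 cancels.
  numerator   = (1)*(-0.335) + (-0.335)*(0.01) = -0.33835.
  denominator = (1)^2 + (-0.335)^2 + (0.01)^2 = 1.112325.
  rho(1) = -0.33835 / 1.112325 = -0.3042.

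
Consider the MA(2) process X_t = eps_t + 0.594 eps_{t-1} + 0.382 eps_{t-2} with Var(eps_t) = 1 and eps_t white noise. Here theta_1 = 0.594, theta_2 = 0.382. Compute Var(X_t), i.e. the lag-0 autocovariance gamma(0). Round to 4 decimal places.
\gamma(0) = 1.4988

For an MA(q) process X_t = eps_t + sum_i theta_i eps_{t-i} with
Var(eps_t) = sigma^2, the variance is
  gamma(0) = sigma^2 * (1 + sum_i theta_i^2).
  sum_i theta_i^2 = (0.594)^2 + (0.382)^2 = 0.352836 + 0.145924 = 0.49876.
  gamma(0) = 1 * (1 + 0.49876) = 1 * 1.49876 = 1.49876, which rounds to 1.4988.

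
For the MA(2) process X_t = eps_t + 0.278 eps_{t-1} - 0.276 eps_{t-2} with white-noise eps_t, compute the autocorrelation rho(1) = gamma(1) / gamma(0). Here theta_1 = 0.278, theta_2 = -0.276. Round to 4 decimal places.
\rho(1) = 0.1745

For an MA(q) process with theta_0 = 1, the autocovariance is
  gamma(k) = sigma^2 * sum_{i=0..q-k} theta_i * theta_{i+k},
and rho(k) = gamma(k) / gamma(0). Sigma^2 cancels.
  numerator   = (1)*(0.278) + (0.278)*(-0.276) = 0.201272.
  denominator = (1)^2 + (0.278)^2 + (-0.276)^2 = 1.15346.
  rho(1) = 0.201272 / 1.15346 = 0.1745.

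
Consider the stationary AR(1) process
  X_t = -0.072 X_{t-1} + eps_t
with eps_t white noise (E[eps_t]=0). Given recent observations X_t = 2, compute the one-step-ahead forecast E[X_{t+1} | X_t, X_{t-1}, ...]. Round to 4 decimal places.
E[X_{t+1} \mid \mathcal F_t] = -0.1440

For an AR(p) model X_t = c + sum_i phi_i X_{t-i} + eps_t, the
one-step-ahead conditional mean is
  E[X_{t+1} | X_t, ...] = c + sum_i phi_i X_{t+1-i}.
Substitute known values:
  E[X_{t+1} | ...] = (-0.072) * (2)
                   = -0.1440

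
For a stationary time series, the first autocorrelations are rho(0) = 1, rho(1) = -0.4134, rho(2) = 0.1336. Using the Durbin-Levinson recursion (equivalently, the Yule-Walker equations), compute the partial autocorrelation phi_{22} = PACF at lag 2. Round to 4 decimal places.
\phi_{22} = -0.0450

The PACF at lag k is phi_{kk}, the last component of the solution
to the Yule-Walker system G_k phi = r_k where
  (G_k)_{ij} = rho(|i - j|), (r_k)_i = rho(i), i,j = 1..k.
Equivalently, Durbin-Levinson gives phi_{kk} iteratively:
  phi_{11} = rho(1)
  phi_{kk} = [rho(k) - sum_{j=1..k-1} phi_{k-1,j} rho(k-j)]
            / [1 - sum_{j=1..k-1} phi_{k-1,j} rho(j)],
  phi_{k,j} = phi_{k-1,j} - phi_{kk} phi_{k-1,k-j},  j = 1..k-1.
Step k = 1:
  phi_11 = rho(1) = -0.4134.
Step k = 2:
  phi_22 = [rho(2) - phi_11 rho(1)] / [1 - phi_11 rho(1)] = [0.1336 - (-0.4134)(-0.4134)] / [1 - (-0.4134)(-0.4134)]
         = -0.03729956 / 0.82910044 = -0.045.
Therefore phi_{22} = -0.0450.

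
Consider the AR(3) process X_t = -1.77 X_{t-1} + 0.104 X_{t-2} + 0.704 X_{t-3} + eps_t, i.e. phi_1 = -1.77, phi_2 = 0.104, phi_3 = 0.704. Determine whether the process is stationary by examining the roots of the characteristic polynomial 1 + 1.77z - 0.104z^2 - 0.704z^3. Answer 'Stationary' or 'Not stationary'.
\text{Not stationary}

The AR(p) characteristic polynomial is P(z) = 1 + 1.77z - 0.104z^2 - 0.704z^3.
Stationarity requires all roots to lie outside the unit circle, i.e. |z| > 1 for every root.
Degree 3: look for a simple real root z0 first, then factor out (1 - z/z0) and solve the remaining quadratic.
Testing z0 = -1.25: P(-1.25) = 1 + (1.77)(-1.25) + (-0.104)(-1.25)^2 + (-0.704)(-1.25)^3
  = 1 + (-2.2125) + (-0.1625) + (1.375) = 0.  So z_0 = -1.25 is a root, |z_0| = 1.25.
Divide out the factor (1 + 0.8 z) = (1 - z/z0) (since 1/z0 = -0.8):
  P(z) = (1 + 0.8 z)(1 + (0.97) z + (-0.88) z^2)
  [check: z-coef 0.97 - (-0.8) = 1.77; z^2-coef -0.88 - (-0.8)(0.97) = -0.104; z^3-coef -(-0.8)(-0.88) = -0.704.]
Remaining roots from the quadratic factor 1 + (0.97) z + (-0.88) z^2:
  Set 1 + (0.97) z + (-0.88) z^2 = 0, i.e. a z^2 + b z + c = 0 with a = -0.88, b = 0.97, c = 1.
  Discriminant D = b^2 - 4ac = (0.97)^2 - 4*(-0.88)*1 = 0.9409 - (-3.52) = 4.4609.
  D >= 0, so the roots are real: z = (-b +/- sqrt(D)) / (2a) = (-0.97 +/- 2.112084) / (-1.76).
    z_1 = (-0.97 + 2.112084) / (-1.76) = -0.6489,   |z_1| = 0.6489.
    z_2 = (-0.97 - 2.112084) / (-1.76) = 1.7512,   |z_2| = 1.7512.
Moduli of all roots: 1.2500, 0.6489, 1.7512.
All moduli strictly greater than 1? No.
Verdict: Not stationary.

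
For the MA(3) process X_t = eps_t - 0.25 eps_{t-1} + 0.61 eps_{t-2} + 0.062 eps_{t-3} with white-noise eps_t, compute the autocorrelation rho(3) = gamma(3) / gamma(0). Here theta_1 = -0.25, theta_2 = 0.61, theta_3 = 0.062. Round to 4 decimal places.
\rho(3) = 0.0431

For an MA(q) process with theta_0 = 1, the autocovariance is
  gamma(k) = sigma^2 * sum_{i=0..q-k} theta_i * theta_{i+k},
and rho(k) = gamma(k) / gamma(0). Sigma^2 cancels.
  numerator   = (1)*(0.062) = 0.062.
  denominator = (1)^2 + (-0.25)^2 + (0.61)^2 + (0.062)^2 = 1.438444.
  rho(3) = 0.062 / 1.438444 = 0.0431.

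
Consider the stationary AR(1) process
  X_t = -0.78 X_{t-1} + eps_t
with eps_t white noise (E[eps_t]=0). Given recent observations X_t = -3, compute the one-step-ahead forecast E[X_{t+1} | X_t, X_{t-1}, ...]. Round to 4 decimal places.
E[X_{t+1} \mid \mathcal F_t] = 2.3400

For an AR(p) model X_t = c + sum_i phi_i X_{t-i} + eps_t, the
one-step-ahead conditional mean is
  E[X_{t+1} | X_t, ...] = c + sum_i phi_i X_{t+1-i}.
Substitute known values:
  E[X_{t+1} | ...] = (-0.78) * (-3)
                   = 2.3400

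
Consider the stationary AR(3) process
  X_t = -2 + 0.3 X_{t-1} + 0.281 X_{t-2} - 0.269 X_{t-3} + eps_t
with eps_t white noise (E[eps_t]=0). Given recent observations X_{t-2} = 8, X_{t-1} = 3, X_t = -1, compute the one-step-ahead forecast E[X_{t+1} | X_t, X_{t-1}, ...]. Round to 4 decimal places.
E[X_{t+1} \mid \mathcal F_t] = -3.6090

For an AR(p) model X_t = c + sum_i phi_i X_{t-i} + eps_t, the
one-step-ahead conditional mean is
  E[X_{t+1} | X_t, ...] = c + sum_i phi_i X_{t+1-i}.
Substitute known values:
  E[X_{t+1} | ...] = -2 + (0.3) * (-1) + (0.281) * (3) + (-0.269) * (8)
                   = -3.6090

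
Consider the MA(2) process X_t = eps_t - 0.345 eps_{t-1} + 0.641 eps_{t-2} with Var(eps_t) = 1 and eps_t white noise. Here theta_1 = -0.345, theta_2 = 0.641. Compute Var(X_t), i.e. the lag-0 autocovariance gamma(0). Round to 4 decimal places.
\gamma(0) = 1.5299

For an MA(q) process X_t = eps_t + sum_i theta_i eps_{t-i} with
Var(eps_t) = sigma^2, the variance is
  gamma(0) = sigma^2 * (1 + sum_i theta_i^2).
  sum_i theta_i^2 = (-0.345)^2 + (0.641)^2 = 0.119025 + 0.410881 = 0.529906.
  gamma(0) = 1 * (1 + 0.529906) = 1 * 1.529906 = 1.529906, which rounds to 1.5299.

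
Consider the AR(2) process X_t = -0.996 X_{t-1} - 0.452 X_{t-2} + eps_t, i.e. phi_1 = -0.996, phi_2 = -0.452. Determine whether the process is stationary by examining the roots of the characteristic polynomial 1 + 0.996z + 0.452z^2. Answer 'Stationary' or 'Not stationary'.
\text{Stationary}

The AR(p) characteristic polynomial is P(z) = 1 + 0.996z + 0.452z^2.
Stationarity requires all roots to lie outside the unit circle, i.e. |z| > 1 for every root.
Set 1 + (0.996) z + (0.452) z^2 = 0, i.e. a z^2 + b z + c = 0 with a = 0.452, b = 0.996, c = 1.
Discriminant D = b^2 - 4ac = (0.996)^2 - 4*(0.452)*1 = 0.992016 - (1.808) = -0.815984.
D < 0, so the roots are the complex-conjugate pair z = (-b +/- i sqrt(-D)) / (2a) = -1.1018 +/- 0.9992i.
For a conjugate pair |z|^2 = z * conj(z) = (product of roots) = c/a = 1/(0.452) = 2.212389, so |z| = sqrt(2.212389) = 1.4874 for both roots.
Moduli of all roots: 1.4874, 1.4874.
All moduli strictly greater than 1? Yes.
Verdict: Stationary.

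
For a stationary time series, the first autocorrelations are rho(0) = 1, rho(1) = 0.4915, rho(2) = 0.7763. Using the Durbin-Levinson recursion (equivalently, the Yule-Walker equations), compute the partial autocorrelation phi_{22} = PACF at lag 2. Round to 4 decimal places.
\phi_{22} = 0.7050

The PACF at lag k is phi_{kk}, the last component of the solution
to the Yule-Walker system G_k phi = r_k where
  (G_k)_{ij} = rho(|i - j|), (r_k)_i = rho(i), i,j = 1..k.
Equivalently, Durbin-Levinson gives phi_{kk} iteratively:
  phi_{11} = rho(1)
  phi_{kk} = [rho(k) - sum_{j=1..k-1} phi_{k-1,j} rho(k-j)]
            / [1 - sum_{j=1..k-1} phi_{k-1,j} rho(j)],
  phi_{k,j} = phi_{k-1,j} - phi_{kk} phi_{k-1,k-j},  j = 1..k-1.
Step k = 1:
  phi_11 = rho(1) = 0.4915.
Step k = 2:
  phi_22 = [rho(2) - phi_11 rho(1)] / [1 - phi_11 rho(1)] = [0.7763 - (0.4915)(0.4915)] / [1 - (0.4915)(0.4915)]
         = 0.53472775 / 0.75842775 = 0.705.
Therefore phi_{22} = 0.7050.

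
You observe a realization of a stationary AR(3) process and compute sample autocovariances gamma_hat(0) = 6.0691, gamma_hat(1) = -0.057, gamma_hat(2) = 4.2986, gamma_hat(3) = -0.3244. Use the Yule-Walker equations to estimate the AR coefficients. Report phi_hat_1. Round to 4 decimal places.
\hat\phi_{1} = 0.0610

The Yule-Walker equations for an AR(p) process read, in matrix form,
  Gamma_p phi = r_p,   with   (Gamma_p)_{ij} = gamma(|i - j|),
                       (r_p)_i = gamma(i),   i,j = 1..p.
Substitute the sample gammas (Toeplitz matrix and right-hand side of size 3):
  Gamma_p = [[6.0691, -0.057, 4.2986], [-0.057, 6.0691, -0.057], [4.2986, -0.057, 6.0691]]
  r_p     = [-0.057, 4.2986, -0.3244]
Written out (R1..R3):
  (R1) 6.0691 phi_1 - 0.057 phi_2 + 4.2986 phi_3 = -0.057
  (R2) -0.057 phi_1 + 6.0691 phi_2 - 0.057 phi_3 = 4.2986
  (R3) 4.2986 phi_1 - 0.057 phi_2 + 6.0691 phi_3 = -0.3244
Gaussian elimination:
  R2 <- R2 - (-0.057/6.0691) R1 = R2 - (-0.009392) R1:  6.068565 phi_2 - 0.016628 phi_3 = 4.298065
  R3 <- R3 - (4.2986/6.0691) R1 = R3 - (0.708276) R1:  -0.016628 phi_2 + 3.024503 phi_3 = -0.284028
  R3 <- R3 - (-0.016628/6.068565) R2 = R3 - (-0.00274) R2:  3.024458 phi_3 = -0.272251
Back-substitution:
  phi_hat_3 = -0.272251 / 3.024458 = -0.090017
  phi_hat_2 = (4.298065 - (-0.016628)(-0.090017)) / 6.068565 = 0.708004
  phi_hat_1 = (-0.057 - (-0.057)(0.708004) - (4.2986)(-0.090017)) / 6.0691 = 0.061014
So phi_hat = [0.0610, 0.7080, -0.0900].
Therefore phi_hat_1 = 0.0610.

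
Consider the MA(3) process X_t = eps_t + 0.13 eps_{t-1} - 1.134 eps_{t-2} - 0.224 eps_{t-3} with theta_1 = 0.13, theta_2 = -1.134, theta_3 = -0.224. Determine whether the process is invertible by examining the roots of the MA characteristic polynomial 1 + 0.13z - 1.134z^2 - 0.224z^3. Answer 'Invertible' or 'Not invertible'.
\text{Not invertible}

The MA(q) characteristic polynomial is P(z) = 1 + 0.13z - 1.134z^2 - 0.224z^3.
Invertibility requires all roots to lie outside the unit circle, i.e. |z| > 1 for every root.
Degree 3: look for a simple real root z0 first, then factor out (1 - z/z0) and solve the remaining quadratic.
Testing z0 = -5: P(-5) = 1 + (0.13)(-5) + (-1.134)(-5)^2 + (-0.224)(-5)^3
  = 1 + (-0.65) + (-28.35) + (28) = 0.  So z_0 = -5 is a root, |z_0| = 5.
Divide out the factor (1 + 0.2 z) = (1 - z/z0) (since 1/z0 = -0.2):
  P(z) = (1 + 0.2 z)(1 + (-0.07) z + (-1.12) z^2)
  [check: z-coef -0.07 - (-0.2) = 0.13; z^2-coef -1.12 - (-0.2)(-0.07) = -1.134; z^3-coef -(-0.2)(-1.12) = -0.224.]
Remaining roots from the quadratic factor 1 + (-0.07) z + (-1.12) z^2:
  Set 1 + (-0.07) z + (-1.12) z^2 = 0, i.e. a z^2 + b z + c = 0 with a = -1.12, b = -0.07, c = 1.
  Discriminant D = b^2 - 4ac = (-0.07)^2 - 4*(-1.12)*1 = 0.0049 - (-4.48) = 4.4849.
  D >= 0, so the roots are real: z = (-b +/- sqrt(D)) / (2a) = (0.07 +/- 2.117758) / (-2.24).
    z_1 = (0.07 + 2.117758) / (-2.24) = -0.9767,   |z_1| = 0.9767.
    z_2 = (0.07 - 2.117758) / (-2.24) = 0.9142,   |z_2| = 0.9142.
Moduli of all roots: 5.0000, 0.9767, 0.9142.
All moduli strictly greater than 1? No.
Verdict: Not invertible.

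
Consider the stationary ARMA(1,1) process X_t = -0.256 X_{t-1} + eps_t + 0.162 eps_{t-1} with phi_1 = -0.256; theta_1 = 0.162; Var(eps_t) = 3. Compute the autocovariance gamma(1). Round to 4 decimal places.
\gamma(1) = -0.2893

Multiply the model equation by X_{t-k} and take expectations. With theta_0 = psi_0 = 1 and psi_j the MA(infinity) weights, this gives
  gamma(k) - sum_i phi_i gamma(k-i) = c_k,
  c_k = sigma^2 * sum_{j=k..q} theta_j psi_{j-k}   (c_k = 0 for k > q),
using gamma(-m) = gamma(m).
psi-weights needed (psi_j = theta_j + sum_i phi_i psi_{j-i}):
  psi_1 = theta_1 + phi_1 = 0.162 + (-0.256) = -0.094
Right-hand sides:
  c_0 = sigma^2 (1 + theta_1 psi_1) = 3 * (1 + (0.162)(-0.094)) = 3 * 0.984772 = 2.954316
  c_1 = sigma^2 theta_1 = 3 * (0.162) = 0.486
  c_2 = 0
Equations for k = 0 and k = 1 (AR order 1):
  gamma(0) = phi_1 gamma(1) + c_0
  gamma(1) = phi_1 gamma(0) + c_1
Substituting the second into the first: gamma(0) (1 - phi_1^2) = c_0 + phi_1 c_1, so
  gamma(0) = (c_0 + phi_1 c_1) / (1 - phi_1^2) = (2.954316 + (-0.256)(0.486)) / (1 - (-0.256)^2) = 2.8299 / 0.934464 = 3.028367.
  gamma(1) = phi_1 gamma(0) + c_1 = (-0.256)(3.028367) + (0.486) = -0.289262.
Therefore gamma(1) = -0.2893 (to 4 decimal places).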